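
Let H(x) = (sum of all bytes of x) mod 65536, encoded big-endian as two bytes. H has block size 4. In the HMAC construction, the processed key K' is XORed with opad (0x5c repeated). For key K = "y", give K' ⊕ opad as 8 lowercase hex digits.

255c5c5c

Key "y" = 79 is 1 byte ≤ B = 4; zero-pad to 4 bytes: K' = 79 00 00 00.
XOR each byte with 0x5c: 79⊕5c=25, 00⊕5c=5c, 00⊕5c=5c, 00⊕5c=5c.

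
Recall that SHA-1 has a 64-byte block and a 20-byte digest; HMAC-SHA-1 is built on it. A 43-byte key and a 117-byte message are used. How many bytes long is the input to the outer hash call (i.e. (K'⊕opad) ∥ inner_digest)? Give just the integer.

84

Key is 43 ≤ 64 bytes, zero-padded: |K'| = 64.
Outer input = (K'⊕opad) ∥ H(inner) → 64 + 20 = 84 bytes.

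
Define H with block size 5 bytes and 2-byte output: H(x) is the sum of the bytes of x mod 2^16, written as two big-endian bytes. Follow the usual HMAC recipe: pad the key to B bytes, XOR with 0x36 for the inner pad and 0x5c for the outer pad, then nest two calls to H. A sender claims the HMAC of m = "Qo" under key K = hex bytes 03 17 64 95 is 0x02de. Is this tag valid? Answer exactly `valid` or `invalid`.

Key hex bytes 03 17 64 95 is 4 bytes ≤ B = 5; zero-pad to 5 bytes: K' = 03 17 64 95 00.
K' ⊕ ipad = 35 21 52 a3 36; K' ⊕ opad = 5f 4b 38 c9 5c.
Inner hash: sum = 53+33+82+163+54+81+111 = 577 → 02 41.
Outer hash (recomputed tag): sum = 95+75+56+201+92+2+65 = 586 → 02 4a.
Recomputed tag = 024a; claimed = 02de → mismatch.

invalid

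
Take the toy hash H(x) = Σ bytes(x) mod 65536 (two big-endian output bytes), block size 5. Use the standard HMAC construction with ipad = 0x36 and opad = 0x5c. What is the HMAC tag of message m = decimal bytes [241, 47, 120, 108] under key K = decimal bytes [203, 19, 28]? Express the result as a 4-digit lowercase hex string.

029d

Key decimal bytes [203, 19, 28] = cb 13 1c is 3 bytes ≤ B = 5; zero-pad to 5 bytes: K' = cb 13 1c 00 00.
K' ⊕ ipad = fd 25 2a 36 36.  K' ⊕ opad = 97 4f 40 5c 5c.
Inner input = (K'⊕ipad) ∥ m = fd 25 2a 36 36 ∥ f1 2f 78 6c.
Inner hash: sum = 253+37+42+54+54+241+47+120+108 = 956 → 03 bc.
Outer input = (K'⊕opad) ∥ inner = 97 4f 40 5c 5c ∥ 03 bc.
Outer hash (tag): sum = 151+79+64+92+92+3+188 = 669 → 02 9d.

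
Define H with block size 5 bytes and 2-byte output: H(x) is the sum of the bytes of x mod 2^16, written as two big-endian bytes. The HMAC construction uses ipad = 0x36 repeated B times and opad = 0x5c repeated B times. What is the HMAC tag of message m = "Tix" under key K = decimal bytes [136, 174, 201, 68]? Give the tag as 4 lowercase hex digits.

Key decimal bytes [136, 174, 201, 68] = 88 ae c9 44 is 4 bytes ≤ B = 5; zero-pad to 5 bytes: K' = 88 ae c9 44 00.
K' ⊕ ipad = be 98 ff 72 36.  K' ⊕ opad = d4 f2 95 18 5c.
Inner input = (K'⊕ipad) ∥ m = be 98 ff 72 36 ∥ 54 69 78.
Inner hash: sum = 190+152+255+114+54+84+105+120 = 1074 → 04 32.
Outer input = (K'⊕opad) ∥ inner = d4 f2 95 18 5c ∥ 04 32.
Outer hash (tag): sum = 212+242+149+24+92+4+50 = 773 → 03 05.

0305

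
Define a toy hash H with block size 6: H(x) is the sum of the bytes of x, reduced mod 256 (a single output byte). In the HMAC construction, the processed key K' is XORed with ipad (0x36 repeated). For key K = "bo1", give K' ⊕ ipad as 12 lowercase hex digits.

545907363636

Key "bo1" = 62 6f 31 is 3 bytes ≤ B = 6; zero-pad to 6 bytes: K' = 62 6f 31 00 00 00.
XOR each byte with 0x36: 62⊕36=54, 6f⊕36=59, 31⊕36=07, 00⊕36=36, 00⊕36=36, 00⊕36=36.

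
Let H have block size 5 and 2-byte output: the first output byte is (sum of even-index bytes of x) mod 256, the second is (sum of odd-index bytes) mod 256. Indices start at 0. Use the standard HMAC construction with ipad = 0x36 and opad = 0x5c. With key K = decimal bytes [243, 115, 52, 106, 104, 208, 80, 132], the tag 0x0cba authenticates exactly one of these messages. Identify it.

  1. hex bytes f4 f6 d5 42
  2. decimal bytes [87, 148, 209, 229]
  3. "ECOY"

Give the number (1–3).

3

Key decimal bytes [243, 115, 52, 106, 104, 208, 80, 132] = f3 73 34 6a 68 d0 50 84 is 8 bytes > B = 5, so hash it first: H(key) = df 31, then zero-pad to 5 bytes: K' = df 31 00 00 00.
K' ⊕ ipad = e9 07 36 36 36; K' ⊕ opad = 83 6d 5c 5c 5c.
m1: inner = H(e9 07 36 36 36 f4 f6 d5 42) = 8d 06; tag = H(83 6d 5c 5c 5c 8d 06) = 4156
m2: inner = H(e9 07 36 36 36 57 94 d1 e5) = ce 65; tag = H(83 6d 5c 5c 5c ce 65) = a097
m3: inner = H(e9 07 36 36 36 45 43 4f 59) = f1 d1; tag = H(83 6d 5c 5c 5c f1 d1) = 0cba ← matches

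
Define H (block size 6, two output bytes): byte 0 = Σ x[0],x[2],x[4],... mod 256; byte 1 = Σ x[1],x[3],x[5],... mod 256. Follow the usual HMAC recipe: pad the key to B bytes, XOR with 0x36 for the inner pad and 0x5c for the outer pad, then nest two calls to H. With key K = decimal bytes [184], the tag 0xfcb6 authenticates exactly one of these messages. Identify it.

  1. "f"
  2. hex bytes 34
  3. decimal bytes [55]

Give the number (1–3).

1

Key decimal bytes [184] = b8 is 1 byte ≤ B = 6; zero-pad to 6 bytes: K' = b8 00 00 00 00 00.
K' ⊕ ipad = 8e 36 36 36 36 36; K' ⊕ opad = e4 5c 5c 5c 5c 5c.
m1: inner = H(8e 36 36 36 36 36 66) = 60 a2; tag = H(e4 5c 5c 5c 5c 5c 60 a2) = fcb6 ← matches
m2: inner = H(8e 36 36 36 36 36 34) = 2e a2; tag = H(e4 5c 5c 5c 5c 5c 2e a2) = cab6
m3: inner = H(8e 36 36 36 36 36 37) = 31 a2; tag = H(e4 5c 5c 5c 5c 5c 31 a2) = cdb6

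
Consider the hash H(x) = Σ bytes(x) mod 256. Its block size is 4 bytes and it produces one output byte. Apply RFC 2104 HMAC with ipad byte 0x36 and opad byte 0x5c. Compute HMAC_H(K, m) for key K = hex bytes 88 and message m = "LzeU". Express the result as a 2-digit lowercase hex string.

c8

Key hex bytes 88 is 1 byte ≤ B = 4; zero-pad to 4 bytes: K' = 88 00 00 00.
K' ⊕ ipad = be 36 36 36.  K' ⊕ opad = d4 5c 5c 5c.
Inner input = (K'⊕ipad) ∥ m = be 36 36 36 ∥ 4c 7a 65 55.
Inner hash: sum = 190+54+54+54+76+122+101+85 = 736; mod 256 = 224 → e0.
Outer input = (K'⊕opad) ∥ inner = d4 5c 5c 5c ∥ e0.
Outer hash (tag): sum = 212+92+92+92+224 = 712; mod 256 = 200 → c8.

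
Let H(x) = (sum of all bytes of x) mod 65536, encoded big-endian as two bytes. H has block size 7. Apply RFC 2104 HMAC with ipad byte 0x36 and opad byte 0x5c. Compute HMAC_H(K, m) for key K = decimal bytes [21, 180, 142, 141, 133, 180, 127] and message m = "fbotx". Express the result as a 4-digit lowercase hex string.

0576

Key decimal bytes [21, 180, 142, 141, 133, 180, 127] = 15 b4 8e 8d 85 b4 7f is exactly B = 7 bytes: K' = 15 b4 8e 8d 85 b4 7f.
K' ⊕ ipad = 23 82 b8 bb b3 82 49.  K' ⊕ opad = 49 e8 d2 d1 d9 e8 23.
Inner input = (K'⊕ipad) ∥ m = 23 82 b8 bb b3 82 49 ∥ 66 62 6f 74 78.
Inner hash: sum = 35+130+184+187+179+130+73+102+98+111+116+120 = 1465 → 05 b9.
Outer input = (K'⊕opad) ∥ inner = 49 e8 d2 d1 d9 e8 23 ∥ 05 b9.
Outer hash (tag): sum = 73+232+210+209+217+232+35+5+185 = 1398 → 05 76.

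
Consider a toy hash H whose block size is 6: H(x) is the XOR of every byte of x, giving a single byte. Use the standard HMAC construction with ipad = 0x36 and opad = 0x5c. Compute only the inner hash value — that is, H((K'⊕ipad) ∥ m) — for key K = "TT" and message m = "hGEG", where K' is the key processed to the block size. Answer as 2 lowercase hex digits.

2d

Key "TT" = 54 54 is 2 bytes ≤ B = 6; zero-pad to 6 bytes: K' = 54 54 00 00 00 00.
K' ⊕ ipad = 62 62 36 36 36 36.
Inner input = 62 62 36 36 36 36 ∥ 68 47 45 47.
Inner hash: XOR 62⊕62⊕36⊕36⊕36⊕36⊕68⊕47⊕45⊕47 = 2d.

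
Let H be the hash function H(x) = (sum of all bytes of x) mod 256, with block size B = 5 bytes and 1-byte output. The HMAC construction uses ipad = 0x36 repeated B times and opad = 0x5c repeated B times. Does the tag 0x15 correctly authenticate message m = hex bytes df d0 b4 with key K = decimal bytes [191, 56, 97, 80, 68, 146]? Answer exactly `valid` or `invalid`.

Key decimal bytes [191, 56, 97, 80, 68, 146] = bf 38 61 50 44 92 is 6 bytes > B = 5, so hash it first: H(key) = 7e, then zero-pad to 5 bytes: K' = 7e 00 00 00 00.
K' ⊕ ipad = 48 36 36 36 36; K' ⊕ opad = 22 5c 5c 5c 5c.
Inner hash: sum = 72+54+54+54+54+223+208+180 = 899; mod 256 = 131 → 83.
Outer hash (recomputed tag): sum = 34+92+92+92+92+131 = 533; mod 256 = 21 → 15.
Recomputed tag = 15; claimed = 15 → match.

valid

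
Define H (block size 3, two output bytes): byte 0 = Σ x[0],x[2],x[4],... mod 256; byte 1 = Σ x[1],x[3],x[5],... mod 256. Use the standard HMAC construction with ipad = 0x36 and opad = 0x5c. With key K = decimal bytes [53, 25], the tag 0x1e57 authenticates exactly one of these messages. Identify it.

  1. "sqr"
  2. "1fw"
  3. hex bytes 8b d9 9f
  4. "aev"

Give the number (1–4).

Key decimal bytes [53, 25] = 35 19 is 2 bytes ≤ B = 3; zero-pad to 3 bytes: K' = 35 19 00.
K' ⊕ ipad = 03 2f 36; K' ⊕ opad = 69 45 5c.
m1: inner = H(03 2f 36 73 71 72) = aa 14; tag = H(69 45 5c aa 14) = d9ef
m2: inner = H(03 2f 36 31 66 77) = 9f d7; tag = H(69 45 5c 9f d7) = 9ce4
m3: inner = H(03 2f 36 8b d9 9f) = 12 59; tag = H(69 45 5c 12 59) = 1e57 ← matches
m4: inner = H(03 2f 36 61 65 76) = 9e 06; tag = H(69 45 5c 9e 06) = cbe3

3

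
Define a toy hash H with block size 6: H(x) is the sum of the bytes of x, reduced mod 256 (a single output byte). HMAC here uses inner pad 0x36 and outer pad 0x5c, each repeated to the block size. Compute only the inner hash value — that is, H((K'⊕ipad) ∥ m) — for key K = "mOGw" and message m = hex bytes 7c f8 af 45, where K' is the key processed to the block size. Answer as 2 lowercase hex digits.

Key "mOGw" = 6d 4f 47 77 is 4 bytes ≤ B = 6; zero-pad to 6 bytes: K' = 6d 4f 47 77 00 00.
K' ⊕ ipad = 5b 79 71 41 36 36.
Inner input = 5b 79 71 41 36 36 ∥ 7c f8 af 45.
Inner hash: sum = 91+121+113+65+54+54+124+248+175+69 = 1114; mod 256 = 90 → 5a.

5a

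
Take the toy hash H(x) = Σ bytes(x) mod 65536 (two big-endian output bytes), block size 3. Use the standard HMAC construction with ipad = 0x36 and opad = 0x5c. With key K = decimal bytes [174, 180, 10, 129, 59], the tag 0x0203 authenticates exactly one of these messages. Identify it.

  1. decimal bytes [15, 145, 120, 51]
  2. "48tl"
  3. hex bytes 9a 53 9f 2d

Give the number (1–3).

Key decimal bytes [174, 180, 10, 129, 59] = ae b4 0a 81 3b is 5 bytes > B = 3, so hash it first: H(key) = 02 28, then zero-pad to 3 bytes: K' = 02 28 00.
K' ⊕ ipad = 34 1e 36; K' ⊕ opad = 5e 74 5c.
m1: inner = H(34 1e 36 0f 91 78 33) = 01 d3; tag = H(5e 74 5c 01 d3) = 0202
m2: inner = H(34 1e 36 34 38 74 6c) = 01 d4; tag = H(5e 74 5c 01 d4) = 0203 ← matches
m3: inner = H(34 1e 36 9a 53 9f 2d) = 02 41; tag = H(5e 74 5c 02 41) = 0171

2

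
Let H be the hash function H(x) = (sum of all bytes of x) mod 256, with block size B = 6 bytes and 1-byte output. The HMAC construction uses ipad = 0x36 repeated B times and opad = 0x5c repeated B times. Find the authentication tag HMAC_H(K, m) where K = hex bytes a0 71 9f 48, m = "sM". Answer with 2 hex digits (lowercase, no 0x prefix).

Key hex bytes a0 71 9f 48 is 4 bytes ≤ B = 6; zero-pad to 6 bytes: K' = a0 71 9f 48 00 00.
K' ⊕ ipad = 96 47 a9 7e 36 36.  K' ⊕ opad = fc 2d c3 14 5c 5c.
Inner input = (K'⊕ipad) ∥ m = 96 47 a9 7e 36 36 ∥ 73 4d.
Inner hash: sum = 150+71+169+126+54+54+115+77 = 816; mod 256 = 48 → 30.
Outer input = (K'⊕opad) ∥ inner = fc 2d c3 14 5c 5c ∥ 30.
Outer hash (tag): sum = 252+45+195+20+92+92+48 = 744; mod 256 = 232 → e8.

e8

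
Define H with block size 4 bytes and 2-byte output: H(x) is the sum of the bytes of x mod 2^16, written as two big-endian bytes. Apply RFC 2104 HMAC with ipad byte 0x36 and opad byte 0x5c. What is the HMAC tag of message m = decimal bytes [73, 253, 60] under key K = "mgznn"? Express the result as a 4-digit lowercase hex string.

Key "mgznn" = 6d 67 7a 6e 6e is 5 bytes > B = 4, so hash it first: H(key) = 02 2a, then zero-pad to 4 bytes: K' = 02 2a 00 00.
K' ⊕ ipad = 34 1c 36 36.  K' ⊕ opad = 5e 76 5c 5c.
Inner input = (K'⊕ipad) ∥ m = 34 1c 36 36 ∥ 49 fd 3c.
Inner hash: sum = 52+28+54+54+73+253+60 = 574 → 02 3e.
Outer input = (K'⊕opad) ∥ inner = 5e 76 5c 5c ∥ 02 3e.
Outer hash (tag): sum = 94+118+92+92+2+62 = 460 → 01 cc.

01cc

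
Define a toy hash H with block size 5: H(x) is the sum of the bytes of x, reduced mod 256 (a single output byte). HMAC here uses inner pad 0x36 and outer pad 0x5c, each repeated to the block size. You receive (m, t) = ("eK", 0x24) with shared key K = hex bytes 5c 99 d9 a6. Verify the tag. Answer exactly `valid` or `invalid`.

invalid

Key hex bytes 5c 99 d9 a6 is 4 bytes ≤ B = 5; zero-pad to 5 bytes: K' = 5c 99 d9 a6 00.
K' ⊕ ipad = 6a af ef 90 36; K' ⊕ opad = 00 c5 85 fa 5c.
Inner hash: sum = 106+175+239+144+54+101+75 = 894; mod 256 = 126 → 7e.
Outer hash (recomputed tag): sum = 0+197+133+250+92+126 = 798; mod 256 = 30 → 1e.
Recomputed tag = 1e; claimed = 24 → mismatch.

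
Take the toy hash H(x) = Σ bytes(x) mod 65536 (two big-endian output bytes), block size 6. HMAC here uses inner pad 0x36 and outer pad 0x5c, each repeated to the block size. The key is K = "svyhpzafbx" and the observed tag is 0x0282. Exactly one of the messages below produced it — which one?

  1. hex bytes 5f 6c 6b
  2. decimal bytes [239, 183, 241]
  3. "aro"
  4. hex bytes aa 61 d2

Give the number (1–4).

3

Key "svyhpzafbx" = 73 76 79 68 70 7a 61 66 62 78 is 10 bytes > B = 6, so hash it first: H(key) = 04 55, then zero-pad to 6 bytes: K' = 04 55 00 00 00 00.
K' ⊕ ipad = 32 63 36 36 36 36; K' ⊕ opad = 58 09 5c 5c 5c 5c.
m1: inner = H(32 63 36 36 36 36 5f 6c 6b) = 02 a3; tag = H(58 09 5c 5c 5c 5c 02 a3) = 0276
m2: inner = H(32 63 36 36 36 36 ef b7 f1) = 04 04; tag = H(58 09 5c 5c 5c 5c 04 04) = 01d9
m3: inner = H(32 63 36 36 36 36 61 72 6f) = 02 af; tag = H(58 09 5c 5c 5c 5c 02 af) = 0282 ← matches
m4: inner = H(32 63 36 36 36 36 aa 61 d2) = 03 4a; tag = H(58 09 5c 5c 5c 5c 03 4a) = 021e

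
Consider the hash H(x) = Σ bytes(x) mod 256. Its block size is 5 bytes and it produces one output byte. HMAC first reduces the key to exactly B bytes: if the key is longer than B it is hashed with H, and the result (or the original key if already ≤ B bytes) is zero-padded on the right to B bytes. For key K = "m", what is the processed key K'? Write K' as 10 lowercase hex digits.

Key "m" = 6d is 1 byte ≤ B = 5; zero-pad to 5 bytes: K' = 6d 00 00 00 00.

6d00000000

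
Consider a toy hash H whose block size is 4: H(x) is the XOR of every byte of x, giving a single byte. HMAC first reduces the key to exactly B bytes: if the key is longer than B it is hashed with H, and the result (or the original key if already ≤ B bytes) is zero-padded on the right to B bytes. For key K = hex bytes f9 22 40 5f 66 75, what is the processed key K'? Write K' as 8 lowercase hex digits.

d7000000

|K| = 6 > B = 4, so first hash the key.
H(K): XOR f9⊕22⊕40⊕5f⊕66⊕75 = d7.
Zero-pad H(K) = d7 to 4 bytes: K' = d7 00 00 00.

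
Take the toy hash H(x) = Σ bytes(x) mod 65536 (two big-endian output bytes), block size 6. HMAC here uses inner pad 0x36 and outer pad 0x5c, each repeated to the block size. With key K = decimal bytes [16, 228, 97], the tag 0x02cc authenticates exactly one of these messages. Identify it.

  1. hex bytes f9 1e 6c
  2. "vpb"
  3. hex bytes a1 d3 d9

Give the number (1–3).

1

Key decimal bytes [16, 228, 97] = 10 e4 61 is 3 bytes ≤ B = 6; zero-pad to 6 bytes: K' = 10 e4 61 00 00 00.
K' ⊕ ipad = 26 d2 57 36 36 36; K' ⊕ opad = 4c b8 3d 5c 5c 5c.
m1: inner = H(26 d2 57 36 36 36 f9 1e 6c) = 03 74; tag = H(4c b8 3d 5c 5c 5c 03 74) = 02cc ← matches
m2: inner = H(26 d2 57 36 36 36 76 70 62) = 03 39; tag = H(4c b8 3d 5c 5c 5c 03 39) = 0291
m3: inner = H(26 d2 57 36 36 36 a1 d3 d9) = 04 3e; tag = H(4c b8 3d 5c 5c 5c 04 3e) = 0297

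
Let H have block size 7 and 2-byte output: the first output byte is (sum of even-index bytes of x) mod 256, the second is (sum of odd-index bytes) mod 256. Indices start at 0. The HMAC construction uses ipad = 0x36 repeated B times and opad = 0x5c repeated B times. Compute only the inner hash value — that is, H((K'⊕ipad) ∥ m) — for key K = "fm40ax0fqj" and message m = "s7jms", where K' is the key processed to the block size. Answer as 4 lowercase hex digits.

f08f

Key "fm40ax0fqj" = 66 6d 34 30 61 78 30 66 71 6a is 10 bytes > B = 7, so hash it first: H(key) = 9c e5, then zero-pad to 7 bytes: K' = 9c e5 00 00 00 00 00.
K' ⊕ ipad = aa d3 36 36 36 36 36.
Inner input = aa d3 36 36 36 36 36 ∥ 73 37 6a 6d 73.
Inner hash: even-index sum = 496 mod 256 = 240; odd-index sum = 655 mod 256 = 143 → f0 8f.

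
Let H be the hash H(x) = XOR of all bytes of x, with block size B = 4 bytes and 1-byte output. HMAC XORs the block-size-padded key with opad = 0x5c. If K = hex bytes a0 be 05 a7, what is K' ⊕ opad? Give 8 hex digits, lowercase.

fce259fb

Key hex bytes a0 be 05 a7 is exactly B = 4 bytes: K' = a0 be 05 a7.
XOR each byte with 0x5c: a0⊕5c=fc, be⊕5c=e2, 05⊕5c=59, a7⊕5c=fb.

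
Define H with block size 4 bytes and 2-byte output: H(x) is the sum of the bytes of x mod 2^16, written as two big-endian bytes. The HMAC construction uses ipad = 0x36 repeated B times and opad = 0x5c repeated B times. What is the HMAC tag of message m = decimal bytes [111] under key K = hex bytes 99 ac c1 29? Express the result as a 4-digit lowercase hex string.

0397

Key hex bytes 99 ac c1 29 is exactly B = 4 bytes: K' = 99 ac c1 29.
K' ⊕ ipad = af 9a f7 1f.  K' ⊕ opad = c5 f0 9d 75.
Inner input = (K'⊕ipad) ∥ m = af 9a f7 1f ∥ 6f.
Inner hash: sum = 175+154+247+31+111 = 718 → 02 ce.
Outer input = (K'⊕opad) ∥ inner = c5 f0 9d 75 ∥ 02 ce.
Outer hash (tag): sum = 197+240+157+117+2+206 = 919 → 03 97.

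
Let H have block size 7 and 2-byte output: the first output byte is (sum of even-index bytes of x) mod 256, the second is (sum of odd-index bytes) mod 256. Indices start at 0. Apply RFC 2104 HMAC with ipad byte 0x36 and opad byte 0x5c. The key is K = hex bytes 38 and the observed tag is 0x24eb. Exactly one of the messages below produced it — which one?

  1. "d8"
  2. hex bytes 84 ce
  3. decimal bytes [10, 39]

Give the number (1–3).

Key hex bytes 38 is 1 byte ≤ B = 7; zero-pad to 7 bytes: K' = 38 00 00 00 00 00 00.
K' ⊕ ipad = 0e 36 36 36 36 36 36; K' ⊕ opad = 64 5c 5c 5c 5c 5c 5c.
m1: inner = H(0e 36 36 36 36 36 36 64 38) = e8 06; tag = H(64 5c 5c 5c 5c 5c 5c e8 06) = 7efc
m2: inner = H(0e 36 36 36 36 36 36 84 ce) = 7e 26; tag = H(64 5c 5c 5c 5c 5c 5c 7e 26) = 9e92
m3: inner = H(0e 36 36 36 36 36 36 0a 27) = d7 ac; tag = H(64 5c 5c 5c 5c 5c 5c d7 ac) = 24eb ← matches

3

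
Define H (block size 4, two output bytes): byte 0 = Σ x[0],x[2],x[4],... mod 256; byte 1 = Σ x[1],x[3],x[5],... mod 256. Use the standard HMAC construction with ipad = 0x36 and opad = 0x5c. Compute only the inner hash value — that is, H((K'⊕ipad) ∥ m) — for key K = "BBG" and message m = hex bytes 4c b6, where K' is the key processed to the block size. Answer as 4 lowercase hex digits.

3160

Key "BBG" = 42 42 47 is 3 bytes ≤ B = 4; zero-pad to 4 bytes: K' = 42 42 47 00.
K' ⊕ ipad = 74 74 71 36.
Inner input = 74 74 71 36 ∥ 4c b6.
Inner hash: even-index sum = 305 mod 256 = 49; odd-index sum = 352 mod 256 = 96 → 31 60.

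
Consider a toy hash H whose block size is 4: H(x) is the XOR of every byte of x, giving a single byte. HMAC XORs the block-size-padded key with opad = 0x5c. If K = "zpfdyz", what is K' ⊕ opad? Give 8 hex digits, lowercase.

575c5c5c

Key "zpfdyz" = 7a 70 66 64 79 7a is 6 bytes > B = 4, so hash it first: H(key) = 0b, then zero-pad to 4 bytes: K' = 0b 00 00 00.
XOR each byte with 0x5c: 0b⊕5c=57, 00⊕5c=5c, 00⊕5c=5c, 00⊕5c=5c.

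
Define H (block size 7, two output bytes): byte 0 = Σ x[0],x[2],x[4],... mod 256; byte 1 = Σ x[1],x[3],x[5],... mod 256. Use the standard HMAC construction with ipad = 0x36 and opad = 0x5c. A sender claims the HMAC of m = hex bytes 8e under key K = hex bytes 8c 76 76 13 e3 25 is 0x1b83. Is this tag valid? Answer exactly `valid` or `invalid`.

Key hex bytes 8c 76 76 13 e3 25 is 6 bytes ≤ B = 7; zero-pad to 7 bytes: K' = 8c 76 76 13 e3 25 00.
K' ⊕ ipad = ba 40 40 25 d5 13 36; K' ⊕ opad = d0 2a 2a 4f bf 79 5c.
Inner hash: even-index sum = 517 mod 256 = 5; odd-index sum = 262 mod 256 = 6 → 05 06.
Outer hash (recomputed tag): even-index sum = 539 mod 256 = 27; odd-index sum = 247 mod 256 = 247 → 1b f7.
Recomputed tag = 1bf7; claimed = 1b83 → mismatch.

invalid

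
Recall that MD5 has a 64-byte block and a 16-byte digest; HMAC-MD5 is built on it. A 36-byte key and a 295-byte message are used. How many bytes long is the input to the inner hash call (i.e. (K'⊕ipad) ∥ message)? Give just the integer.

Key is 36 ≤ 64 bytes, zero-padded: |K'| = 64.
Inner input = (K'⊕ipad) ∥ m → 64 + 295 = 359 bytes.

359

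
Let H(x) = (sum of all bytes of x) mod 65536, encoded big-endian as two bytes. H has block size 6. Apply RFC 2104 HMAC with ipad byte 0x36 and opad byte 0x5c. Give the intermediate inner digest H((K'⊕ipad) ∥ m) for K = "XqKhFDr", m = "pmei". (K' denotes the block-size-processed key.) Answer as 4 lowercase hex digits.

Key "XqKhFDr" = 58 71 4b 68 46 44 72 is 7 bytes > B = 6, so hash it first: H(key) = 02 78, then zero-pad to 6 bytes: K' = 02 78 00 00 00 00.
K' ⊕ ipad = 34 4e 36 36 36 36.
Inner input = 34 4e 36 36 36 36 ∥ 70 6d 65 69.
Inner hash: sum = 52+78+54+54+54+54+112+109+101+105 = 773 → 03 05.

0305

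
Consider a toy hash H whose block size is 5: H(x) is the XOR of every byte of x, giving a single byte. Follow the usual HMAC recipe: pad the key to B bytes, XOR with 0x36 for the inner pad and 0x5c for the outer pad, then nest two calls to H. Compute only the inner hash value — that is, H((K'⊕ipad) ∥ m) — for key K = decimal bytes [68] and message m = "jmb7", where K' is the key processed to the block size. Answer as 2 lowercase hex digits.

Key decimal bytes [68] = 44 is 1 byte ≤ B = 5; zero-pad to 5 bytes: K' = 44 00 00 00 00.
K' ⊕ ipad = 72 36 36 36 36.
Inner input = 72 36 36 36 36 ∥ 6a 6d 62 37.
Inner hash: XOR 72⊕36⊕36⊕36⊕36⊕6a⊕6d⊕62⊕37 = 20.

20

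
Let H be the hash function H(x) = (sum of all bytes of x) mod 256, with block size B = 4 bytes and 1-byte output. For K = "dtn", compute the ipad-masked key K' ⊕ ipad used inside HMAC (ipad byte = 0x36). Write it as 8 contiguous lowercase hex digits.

Key "dtn" = 64 74 6e is 3 bytes ≤ B = 4; zero-pad to 4 bytes: K' = 64 74 6e 00.
XOR each byte with 0x36: 64⊕36=52, 74⊕36=42, 6e⊕36=58, 00⊕36=36.

52425836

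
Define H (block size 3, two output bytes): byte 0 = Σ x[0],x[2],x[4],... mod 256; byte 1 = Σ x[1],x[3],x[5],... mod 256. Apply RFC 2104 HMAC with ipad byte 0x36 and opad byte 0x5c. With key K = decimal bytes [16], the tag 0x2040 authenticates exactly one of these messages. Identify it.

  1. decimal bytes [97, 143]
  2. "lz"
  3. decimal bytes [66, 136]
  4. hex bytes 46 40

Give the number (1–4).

Key decimal bytes [16] = 10 is 1 byte ≤ B = 3; zero-pad to 3 bytes: K' = 10 00 00.
K' ⊕ ipad = 26 36 36; K' ⊕ opad = 4c 5c 5c.
m1: inner = H(26 36 36 61 8f) = eb 97; tag = H(4c 5c 5c eb 97) = 3f47
m2: inner = H(26 36 36 6c 7a) = d6 a2; tag = H(4c 5c 5c d6 a2) = 4a32
m3: inner = H(26 36 36 42 88) = e4 78; tag = H(4c 5c 5c e4 78) = 2040 ← matches
m4: inner = H(26 36 36 46 40) = 9c 7c; tag = H(4c 5c 5c 9c 7c) = 24f8

3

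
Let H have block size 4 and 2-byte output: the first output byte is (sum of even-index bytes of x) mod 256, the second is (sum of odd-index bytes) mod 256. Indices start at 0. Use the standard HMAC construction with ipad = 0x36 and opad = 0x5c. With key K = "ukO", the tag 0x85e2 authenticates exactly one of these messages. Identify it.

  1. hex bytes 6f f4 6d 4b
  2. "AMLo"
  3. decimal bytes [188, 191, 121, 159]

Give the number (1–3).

Key "ukO" = 75 6b 4f is 3 bytes ≤ B = 4; zero-pad to 4 bytes: K' = 75 6b 4f 00.
K' ⊕ ipad = 43 5d 79 36; K' ⊕ opad = 29 37 13 5c.
m1: inner = H(43 5d 79 36 6f f4 6d 4b) = 98 d2; tag = H(29 37 13 5c 98 d2) = d465
m2: inner = H(43 5d 79 36 41 4d 4c 6f) = 49 4f; tag = H(29 37 13 5c 49 4f) = 85e2 ← matches
m3: inner = H(43 5d 79 36 bc bf 79 9f) = f1 f1; tag = H(29 37 13 5c f1 f1) = 2d84

2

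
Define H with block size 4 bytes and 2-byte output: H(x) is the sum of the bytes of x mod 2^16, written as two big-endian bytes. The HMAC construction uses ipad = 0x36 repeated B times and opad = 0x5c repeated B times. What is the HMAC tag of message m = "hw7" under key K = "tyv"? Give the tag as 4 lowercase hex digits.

00f2

Key "tyv" = 74 79 76 is 3 bytes ≤ B = 4; zero-pad to 4 bytes: K' = 74 79 76 00.
K' ⊕ ipad = 42 4f 40 36.  K' ⊕ opad = 28 25 2a 5c.
Inner input = (K'⊕ipad) ∥ m = 42 4f 40 36 ∥ 68 77 37.
Inner hash: sum = 66+79+64+54+104+119+55 = 541 → 02 1d.
Outer input = (K'⊕opad) ∥ inner = 28 25 2a 5c ∥ 02 1d.
Outer hash (tag): sum = 40+37+42+92+2+29 = 242 → 00 f2.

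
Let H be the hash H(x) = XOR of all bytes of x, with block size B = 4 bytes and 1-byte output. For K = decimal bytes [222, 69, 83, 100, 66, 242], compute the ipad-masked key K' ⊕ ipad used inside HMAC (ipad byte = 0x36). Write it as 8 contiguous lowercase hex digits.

Key decimal bytes [222, 69, 83, 100, 66, 242] = de 45 53 64 42 f2 is 6 bytes > B = 4, so hash it first: H(key) = 1c, then zero-pad to 4 bytes: K' = 1c 00 00 00.
XOR each byte with 0x36: 1c⊕36=2a, 00⊕36=36, 00⊕36=36, 00⊕36=36.

2a363636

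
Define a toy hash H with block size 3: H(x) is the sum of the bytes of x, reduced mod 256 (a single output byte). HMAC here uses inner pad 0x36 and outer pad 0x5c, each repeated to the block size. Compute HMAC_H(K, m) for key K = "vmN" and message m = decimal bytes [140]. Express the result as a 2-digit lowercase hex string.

0c

Key "vmN" = 76 6d 4e is exactly B = 3 bytes: K' = 76 6d 4e.
K' ⊕ ipad = 40 5b 78.  K' ⊕ opad = 2a 31 12.
Inner input = (K'⊕ipad) ∥ m = 40 5b 78 ∥ 8c.
Inner hash: sum = 64+91+120+140 = 415; mod 256 = 159 → 9f.
Outer input = (K'⊕opad) ∥ inner = 2a 31 12 ∥ 9f.
Outer hash (tag): sum = 42+49+18+159 = 268; mod 256 = 12 → 0c.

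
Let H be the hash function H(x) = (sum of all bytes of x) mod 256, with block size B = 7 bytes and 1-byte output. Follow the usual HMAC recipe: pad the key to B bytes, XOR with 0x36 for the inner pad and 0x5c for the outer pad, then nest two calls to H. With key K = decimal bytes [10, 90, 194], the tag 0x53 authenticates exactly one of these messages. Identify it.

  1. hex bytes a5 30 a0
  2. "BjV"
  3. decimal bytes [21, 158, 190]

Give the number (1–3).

Key decimal bytes [10, 90, 194] = 0a 5a c2 is 3 bytes ≤ B = 7; zero-pad to 7 bytes: K' = 0a 5a c2 00 00 00 00.
K' ⊕ ipad = 3c 6c f4 36 36 36 36; K' ⊕ opad = 56 06 9e 5c 5c 5c 5c.
m1: inner = H(3c 6c f4 36 36 36 36 a5 30 a0) = e9; tag = H(56 06 9e 5c 5c 5c 5c e9) = 53 ← matches
m2: inner = H(3c 6c f4 36 36 36 36 42 6a 56) = 76; tag = H(56 06 9e 5c 5c 5c 5c 76) = e0
m3: inner = H(3c 6c f4 36 36 36 36 15 9e be) = e5; tag = H(56 06 9e 5c 5c 5c 5c e5) = 4f

1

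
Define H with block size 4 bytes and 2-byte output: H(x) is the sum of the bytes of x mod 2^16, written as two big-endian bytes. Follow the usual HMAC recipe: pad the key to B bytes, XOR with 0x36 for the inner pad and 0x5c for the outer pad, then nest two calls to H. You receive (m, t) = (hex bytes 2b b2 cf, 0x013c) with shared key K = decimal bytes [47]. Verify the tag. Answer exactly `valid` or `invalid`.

Key decimal bytes [47] = 2f is 1 byte ≤ B = 4; zero-pad to 4 bytes: K' = 2f 00 00 00.
K' ⊕ ipad = 19 36 36 36; K' ⊕ opad = 73 5c 5c 5c.
Inner hash: sum = 25+54+54+54+43+178+207 = 615 → 02 67.
Outer hash (recomputed tag): sum = 115+92+92+92+2+103 = 496 → 01 f0.
Recomputed tag = 01f0; claimed = 013c → mismatch.

invalid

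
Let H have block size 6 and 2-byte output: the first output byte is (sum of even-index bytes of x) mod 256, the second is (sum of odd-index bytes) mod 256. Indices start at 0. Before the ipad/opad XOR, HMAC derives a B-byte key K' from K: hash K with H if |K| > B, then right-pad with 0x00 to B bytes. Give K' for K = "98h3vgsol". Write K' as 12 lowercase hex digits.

|K| = 9 > B = 6, so first hash the key.
H(K): even-index sum = 502 mod 256 = 246; odd-index sum = 321 mod 256 = 65 → f6 41.
Zero-pad H(K) = f6 41 to 6 bytes: K' = f6 41 00 00 00 00.

f64100000000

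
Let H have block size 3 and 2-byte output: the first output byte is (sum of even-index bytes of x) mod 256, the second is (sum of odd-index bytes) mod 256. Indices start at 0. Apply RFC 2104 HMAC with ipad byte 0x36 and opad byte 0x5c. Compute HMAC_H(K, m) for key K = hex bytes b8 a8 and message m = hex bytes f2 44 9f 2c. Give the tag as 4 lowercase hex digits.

Key hex bytes b8 a8 is 2 bytes ≤ B = 3; zero-pad to 3 bytes: K' = b8 a8 00.
K' ⊕ ipad = 8e 9e 36.  K' ⊕ opad = e4 f4 5c.
Inner input = (K'⊕ipad) ∥ m = 8e 9e 36 ∥ f2 44 9f 2c.
Inner hash: even-index sum = 308 mod 256 = 52; odd-index sum = 559 mod 256 = 47 → 34 2f.
Outer input = (K'⊕opad) ∥ inner = e4 f4 5c ∥ 34 2f.
Outer hash (tag): even-index sum = 367 mod 256 = 111; odd-index sum = 296 mod 256 = 40 → 6f 28.

6f28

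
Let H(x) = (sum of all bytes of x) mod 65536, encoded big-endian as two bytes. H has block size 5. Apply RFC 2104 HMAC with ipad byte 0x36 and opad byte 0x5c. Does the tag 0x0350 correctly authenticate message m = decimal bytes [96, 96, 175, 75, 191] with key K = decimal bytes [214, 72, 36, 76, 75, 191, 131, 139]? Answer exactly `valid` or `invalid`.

Key decimal bytes [214, 72, 36, 76, 75, 191, 131, 139] = d6 48 24 4c 4b bf 83 8b is 8 bytes > B = 5, so hash it first: H(key) = 03 a6, then zero-pad to 5 bytes: K' = 03 a6 00 00 00.
K' ⊕ ipad = 35 90 36 36 36; K' ⊕ opad = 5f fa 5c 5c 5c.
Inner hash: sum = 53+144+54+54+54+96+96+175+75+191 = 992 → 03 e0.
Outer hash (recomputed tag): sum = 95+250+92+92+92+3+224 = 848 → 03 50.
Recomputed tag = 0350; claimed = 0350 → match.

valid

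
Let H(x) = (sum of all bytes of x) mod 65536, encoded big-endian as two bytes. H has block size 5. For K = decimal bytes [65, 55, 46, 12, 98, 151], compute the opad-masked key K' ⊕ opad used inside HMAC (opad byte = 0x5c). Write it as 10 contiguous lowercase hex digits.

Key decimal bytes [65, 55, 46, 12, 98, 151] = 41 37 2e 0c 62 97 is 6 bytes > B = 5, so hash it first: H(key) = 01 ab, then zero-pad to 5 bytes: K' = 01 ab 00 00 00.
XOR each byte with 0x5c: 01⊕5c=5d, ab⊕5c=f7, 00⊕5c=5c, 00⊕5c=5c, 00⊕5c=5c.

5df75c5c5c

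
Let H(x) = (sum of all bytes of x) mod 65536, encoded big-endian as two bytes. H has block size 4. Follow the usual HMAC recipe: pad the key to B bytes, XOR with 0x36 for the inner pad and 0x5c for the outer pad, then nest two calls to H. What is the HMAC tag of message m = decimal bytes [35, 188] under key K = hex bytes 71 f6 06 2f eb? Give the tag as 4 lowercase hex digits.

0223

Key hex bytes 71 f6 06 2f eb is 5 bytes > B = 4, so hash it first: H(key) = 02 87, then zero-pad to 4 bytes: K' = 02 87 00 00.
K' ⊕ ipad = 34 b1 36 36.  K' ⊕ opad = 5e db 5c 5c.
Inner input = (K'⊕ipad) ∥ m = 34 b1 36 36 ∥ 23 bc.
Inner hash: sum = 52+177+54+54+35+188 = 560 → 02 30.
Outer input = (K'⊕opad) ∥ inner = 5e db 5c 5c ∥ 02 30.
Outer hash (tag): sum = 94+219+92+92+2+48 = 547 → 02 23.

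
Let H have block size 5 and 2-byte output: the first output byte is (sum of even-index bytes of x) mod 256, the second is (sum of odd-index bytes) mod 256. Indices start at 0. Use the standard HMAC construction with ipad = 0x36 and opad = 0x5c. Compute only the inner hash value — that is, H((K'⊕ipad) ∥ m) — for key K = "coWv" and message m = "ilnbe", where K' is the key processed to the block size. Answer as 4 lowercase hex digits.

Key "coWv" = 63 6f 57 76 is 4 bytes ≤ B = 5; zero-pad to 5 bytes: K' = 63 6f 57 76 00.
K' ⊕ ipad = 55 59 61 40 36.
Inner input = 55 59 61 40 36 ∥ 69 6c 6e 62 65.
Inner hash: even-index sum = 442 mod 256 = 186; odd-index sum = 469 mod 256 = 213 → ba d5.

bad5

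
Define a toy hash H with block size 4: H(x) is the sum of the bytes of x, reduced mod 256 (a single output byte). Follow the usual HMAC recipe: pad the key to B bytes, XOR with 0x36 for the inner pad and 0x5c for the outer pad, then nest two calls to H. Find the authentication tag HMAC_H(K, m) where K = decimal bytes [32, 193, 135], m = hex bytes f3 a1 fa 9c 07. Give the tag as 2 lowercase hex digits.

75

Key decimal bytes [32, 193, 135] = 20 c1 87 is 3 bytes ≤ B = 4; zero-pad to 4 bytes: K' = 20 c1 87 00.
K' ⊕ ipad = 16 f7 b1 36.  K' ⊕ opad = 7c 9d db 5c.
Inner input = (K'⊕ipad) ∥ m = 16 f7 b1 36 ∥ f3 a1 fa 9c 07.
Inner hash: sum = 22+247+177+54+243+161+250+156+7 = 1317; mod 256 = 37 → 25.
Outer input = (K'⊕opad) ∥ inner = 7c 9d db 5c ∥ 25.
Outer hash (tag): sum = 124+157+219+92+37 = 629; mod 256 = 117 → 75.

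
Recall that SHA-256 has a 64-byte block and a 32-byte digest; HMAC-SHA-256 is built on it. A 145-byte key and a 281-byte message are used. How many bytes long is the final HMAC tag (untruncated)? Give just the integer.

32

The tag is one SHA-256 digest: 32 bytes.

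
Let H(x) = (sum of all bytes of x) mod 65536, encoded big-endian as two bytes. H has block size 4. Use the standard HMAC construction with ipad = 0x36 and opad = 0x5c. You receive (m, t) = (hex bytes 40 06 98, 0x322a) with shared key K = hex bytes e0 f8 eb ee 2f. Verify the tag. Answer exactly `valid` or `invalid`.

invalid

Key hex bytes e0 f8 eb ee 2f is 5 bytes > B = 4, so hash it first: H(key) = 03 e0, then zero-pad to 4 bytes: K' = 03 e0 00 00.
K' ⊕ ipad = 35 d6 36 36; K' ⊕ opad = 5f bc 5c 5c.
Inner hash: sum = 53+214+54+54+64+6+152 = 597 → 02 55.
Outer hash (recomputed tag): sum = 95+188+92+92+2+85 = 554 → 02 2a.
Recomputed tag = 022a; claimed = 322a → mismatch.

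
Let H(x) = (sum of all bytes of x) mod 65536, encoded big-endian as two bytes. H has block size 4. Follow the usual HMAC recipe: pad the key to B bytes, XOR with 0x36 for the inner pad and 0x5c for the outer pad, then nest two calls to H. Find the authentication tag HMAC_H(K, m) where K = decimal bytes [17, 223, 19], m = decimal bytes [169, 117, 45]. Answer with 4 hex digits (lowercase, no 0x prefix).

0233

Key decimal bytes [17, 223, 19] = 11 df 13 is 3 bytes ≤ B = 4; zero-pad to 4 bytes: K' = 11 df 13 00.
K' ⊕ ipad = 27 e9 25 36.  K' ⊕ opad = 4d 83 4f 5c.
Inner input = (K'⊕ipad) ∥ m = 27 e9 25 36 ∥ a9 75 2d.
Inner hash: sum = 39+233+37+54+169+117+45 = 694 → 02 b6.
Outer input = (K'⊕opad) ∥ inner = 4d 83 4f 5c ∥ 02 b6.
Outer hash (tag): sum = 77+131+79+92+2+182 = 563 → 02 33.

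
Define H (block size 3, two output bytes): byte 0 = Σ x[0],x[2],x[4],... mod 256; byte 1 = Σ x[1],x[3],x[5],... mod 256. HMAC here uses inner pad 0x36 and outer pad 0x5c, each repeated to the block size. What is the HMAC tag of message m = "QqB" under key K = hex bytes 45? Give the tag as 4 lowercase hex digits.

Key hex bytes 45 is 1 byte ≤ B = 3; zero-pad to 3 bytes: K' = 45 00 00.
K' ⊕ ipad = 73 36 36.  K' ⊕ opad = 19 5c 5c.
Inner input = (K'⊕ipad) ∥ m = 73 36 36 ∥ 51 71 42.
Inner hash: even-index sum = 282 mod 256 = 26; odd-index sum = 201 mod 256 = 201 → 1a c9.
Outer input = (K'⊕opad) ∥ inner = 19 5c 5c ∥ 1a c9.
Outer hash (tag): even-index sum = 318 mod 256 = 62; odd-index sum = 118 mod 256 = 118 → 3e 76.

3e76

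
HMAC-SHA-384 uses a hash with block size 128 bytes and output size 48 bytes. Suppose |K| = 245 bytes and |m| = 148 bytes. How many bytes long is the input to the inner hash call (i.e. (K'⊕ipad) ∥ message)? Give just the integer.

276

Key is 245 > 128 bytes, so it is hashed to 48 bytes then zero-padded to 128: |K'| = 128.
Inner input = (K'⊕ipad) ∥ m → 128 + 148 = 276 bytes.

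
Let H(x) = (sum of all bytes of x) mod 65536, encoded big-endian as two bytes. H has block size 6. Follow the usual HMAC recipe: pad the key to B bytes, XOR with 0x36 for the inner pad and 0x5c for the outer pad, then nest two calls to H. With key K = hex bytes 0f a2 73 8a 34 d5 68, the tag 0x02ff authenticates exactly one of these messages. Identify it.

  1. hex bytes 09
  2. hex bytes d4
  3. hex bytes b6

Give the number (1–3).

Key hex bytes 0f a2 73 8a 34 d5 68 is 7 bytes > B = 6, so hash it first: H(key) = 03 1f, then zero-pad to 6 bytes: K' = 03 1f 00 00 00 00.
K' ⊕ ipad = 35 29 36 36 36 36; K' ⊕ opad = 5f 43 5c 5c 5c 5c.
m1: inner = H(35 29 36 36 36 36 09) = 01 3f; tag = H(5f 43 5c 5c 5c 5c 01 3f) = 0252
m2: inner = H(35 29 36 36 36 36 d4) = 02 0a; tag = H(5f 43 5c 5c 5c 5c 02 0a) = 021e
m3: inner = H(35 29 36 36 36 36 b6) = 01 ec; tag = H(5f 43 5c 5c 5c 5c 01 ec) = 02ff ← matches

3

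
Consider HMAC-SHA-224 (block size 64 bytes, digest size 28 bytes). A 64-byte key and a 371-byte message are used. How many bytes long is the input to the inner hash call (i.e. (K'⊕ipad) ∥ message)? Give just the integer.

Key is 64 ≤ 64 bytes, zero-padded: |K'| = 64.
Inner input = (K'⊕ipad) ∥ m → 64 + 371 = 435 bytes.

435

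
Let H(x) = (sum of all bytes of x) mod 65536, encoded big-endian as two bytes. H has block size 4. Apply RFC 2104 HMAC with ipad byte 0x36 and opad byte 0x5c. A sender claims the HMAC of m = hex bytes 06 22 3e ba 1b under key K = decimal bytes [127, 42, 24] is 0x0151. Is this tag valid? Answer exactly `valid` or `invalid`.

invalid

Key decimal bytes [127, 42, 24] = 7f 2a 18 is 3 bytes ≤ B = 4; zero-pad to 4 bytes: K' = 7f 2a 18 00.
K' ⊕ ipad = 49 1c 2e 36; K' ⊕ opad = 23 76 44 5c.
Inner hash: sum = 73+28+46+54+6+34+62+186+27 = 516 → 02 04.
Outer hash (recomputed tag): sum = 35+118+68+92+2+4 = 319 → 01 3f.
Recomputed tag = 013f; claimed = 0151 → mismatch.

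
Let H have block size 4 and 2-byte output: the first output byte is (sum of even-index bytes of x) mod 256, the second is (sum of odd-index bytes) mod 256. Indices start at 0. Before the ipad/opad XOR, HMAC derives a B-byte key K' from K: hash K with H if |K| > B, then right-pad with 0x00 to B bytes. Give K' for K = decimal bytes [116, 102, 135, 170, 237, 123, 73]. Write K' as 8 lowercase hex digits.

|K| = 7 > B = 4, so first hash the key.
H(K): even-index sum = 561 mod 256 = 49; odd-index sum = 395 mod 256 = 139 → 31 8b.
Zero-pad H(K) = 31 8b to 4 bytes: K' = 31 8b 00 00.

318b0000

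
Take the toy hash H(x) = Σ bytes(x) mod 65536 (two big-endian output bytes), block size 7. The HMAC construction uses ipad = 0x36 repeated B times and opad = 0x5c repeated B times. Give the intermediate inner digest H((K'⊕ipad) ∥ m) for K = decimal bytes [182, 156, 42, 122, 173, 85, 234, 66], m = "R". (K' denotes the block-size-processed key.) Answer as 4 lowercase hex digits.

01a4

Key decimal bytes [182, 156, 42, 122, 173, 85, 234, 66] = b6 9c 2a 7a ad 55 ea 42 is 8 bytes > B = 7, so hash it first: H(key) = 04 24, then zero-pad to 7 bytes: K' = 04 24 00 00 00 00 00.
K' ⊕ ipad = 32 12 36 36 36 36 36.
Inner input = 32 12 36 36 36 36 36 ∥ 52.
Inner hash: sum = 50+18+54+54+54+54+54+82 = 420 → 01 a4.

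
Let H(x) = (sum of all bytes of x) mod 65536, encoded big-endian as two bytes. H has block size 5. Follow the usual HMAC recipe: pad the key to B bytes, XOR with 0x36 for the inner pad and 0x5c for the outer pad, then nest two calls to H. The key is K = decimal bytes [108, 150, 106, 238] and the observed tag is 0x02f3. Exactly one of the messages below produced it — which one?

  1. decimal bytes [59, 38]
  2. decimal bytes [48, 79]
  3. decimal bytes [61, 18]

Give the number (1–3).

Key decimal bytes [108, 150, 106, 238] = 6c 96 6a ee is 4 bytes ≤ B = 5; zero-pad to 5 bytes: K' = 6c 96 6a ee 00.
K' ⊕ ipad = 5a a0 5c d8 36; K' ⊕ opad = 30 ca 36 b2 5c.
m1: inner = H(5a a0 5c d8 36 3b 26) = 02 c5; tag = H(30 ca 36 b2 5c 02 c5) = 0305
m2: inner = H(5a a0 5c d8 36 30 4f) = 02 e3; tag = H(30 ca 36 b2 5c 02 e3) = 0323
m3: inner = H(5a a0 5c d8 36 3d 12) = 02 b3; tag = H(30 ca 36 b2 5c 02 b3) = 02f3 ← matches

3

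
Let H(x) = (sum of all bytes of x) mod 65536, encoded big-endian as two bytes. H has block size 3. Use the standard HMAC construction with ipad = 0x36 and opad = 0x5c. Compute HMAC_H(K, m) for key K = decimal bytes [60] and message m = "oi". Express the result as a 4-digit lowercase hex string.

0167

Key decimal bytes [60] = 3c is 1 byte ≤ B = 3; zero-pad to 3 bytes: K' = 3c 00 00.
K' ⊕ ipad = 0a 36 36.  K' ⊕ opad = 60 5c 5c.
Inner input = (K'⊕ipad) ∥ m = 0a 36 36 ∥ 6f 69.
Inner hash: sum = 10+54+54+111+105 = 334 → 01 4e.
Outer input = (K'⊕opad) ∥ inner = 60 5c 5c ∥ 01 4e.
Outer hash (tag): sum = 96+92+92+1+78 = 359 → 01 67.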